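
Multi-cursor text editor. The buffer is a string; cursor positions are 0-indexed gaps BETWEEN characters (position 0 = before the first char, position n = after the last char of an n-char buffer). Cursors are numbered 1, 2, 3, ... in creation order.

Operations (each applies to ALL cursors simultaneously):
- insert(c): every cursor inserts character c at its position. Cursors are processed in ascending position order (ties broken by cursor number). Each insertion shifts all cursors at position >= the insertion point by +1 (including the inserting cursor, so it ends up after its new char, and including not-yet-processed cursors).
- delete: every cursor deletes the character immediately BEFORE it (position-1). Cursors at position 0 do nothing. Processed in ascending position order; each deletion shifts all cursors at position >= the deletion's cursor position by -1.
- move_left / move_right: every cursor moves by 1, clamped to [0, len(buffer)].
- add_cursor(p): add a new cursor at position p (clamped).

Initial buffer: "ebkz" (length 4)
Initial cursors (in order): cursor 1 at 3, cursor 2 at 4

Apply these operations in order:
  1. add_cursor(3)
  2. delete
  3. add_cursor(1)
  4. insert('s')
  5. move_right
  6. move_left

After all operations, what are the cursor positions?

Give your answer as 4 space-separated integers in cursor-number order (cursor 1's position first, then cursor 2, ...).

Answer: 4 4 4 4

Derivation:
After op 1 (add_cursor(3)): buffer="ebkz" (len 4), cursors c1@3 c3@3 c2@4, authorship ....
After op 2 (delete): buffer="e" (len 1), cursors c1@1 c2@1 c3@1, authorship .
After op 3 (add_cursor(1)): buffer="e" (len 1), cursors c1@1 c2@1 c3@1 c4@1, authorship .
After op 4 (insert('s')): buffer="essss" (len 5), cursors c1@5 c2@5 c3@5 c4@5, authorship .1234
After op 5 (move_right): buffer="essss" (len 5), cursors c1@5 c2@5 c3@5 c4@5, authorship .1234
After op 6 (move_left): buffer="essss" (len 5), cursors c1@4 c2@4 c3@4 c4@4, authorship .1234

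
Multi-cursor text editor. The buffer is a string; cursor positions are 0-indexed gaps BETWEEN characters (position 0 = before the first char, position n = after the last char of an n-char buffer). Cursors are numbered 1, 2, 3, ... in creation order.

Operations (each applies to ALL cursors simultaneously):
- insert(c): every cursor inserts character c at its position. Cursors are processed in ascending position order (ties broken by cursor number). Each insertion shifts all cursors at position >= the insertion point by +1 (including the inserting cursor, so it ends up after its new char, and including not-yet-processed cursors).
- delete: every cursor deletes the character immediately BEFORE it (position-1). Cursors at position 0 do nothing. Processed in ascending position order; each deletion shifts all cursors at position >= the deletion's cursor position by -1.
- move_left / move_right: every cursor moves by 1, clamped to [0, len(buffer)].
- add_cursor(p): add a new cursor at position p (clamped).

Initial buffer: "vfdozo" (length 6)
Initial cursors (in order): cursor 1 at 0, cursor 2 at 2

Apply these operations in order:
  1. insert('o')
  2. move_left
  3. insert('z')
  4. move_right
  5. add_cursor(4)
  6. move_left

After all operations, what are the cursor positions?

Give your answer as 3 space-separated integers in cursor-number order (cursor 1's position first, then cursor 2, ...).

After op 1 (insert('o')): buffer="ovfodozo" (len 8), cursors c1@1 c2@4, authorship 1..2....
After op 2 (move_left): buffer="ovfodozo" (len 8), cursors c1@0 c2@3, authorship 1..2....
After op 3 (insert('z')): buffer="zovfzodozo" (len 10), cursors c1@1 c2@5, authorship 11..22....
After op 4 (move_right): buffer="zovfzodozo" (len 10), cursors c1@2 c2@6, authorship 11..22....
After op 5 (add_cursor(4)): buffer="zovfzodozo" (len 10), cursors c1@2 c3@4 c2@6, authorship 11..22....
After op 6 (move_left): buffer="zovfzodozo" (len 10), cursors c1@1 c3@3 c2@5, authorship 11..22....

Answer: 1 5 3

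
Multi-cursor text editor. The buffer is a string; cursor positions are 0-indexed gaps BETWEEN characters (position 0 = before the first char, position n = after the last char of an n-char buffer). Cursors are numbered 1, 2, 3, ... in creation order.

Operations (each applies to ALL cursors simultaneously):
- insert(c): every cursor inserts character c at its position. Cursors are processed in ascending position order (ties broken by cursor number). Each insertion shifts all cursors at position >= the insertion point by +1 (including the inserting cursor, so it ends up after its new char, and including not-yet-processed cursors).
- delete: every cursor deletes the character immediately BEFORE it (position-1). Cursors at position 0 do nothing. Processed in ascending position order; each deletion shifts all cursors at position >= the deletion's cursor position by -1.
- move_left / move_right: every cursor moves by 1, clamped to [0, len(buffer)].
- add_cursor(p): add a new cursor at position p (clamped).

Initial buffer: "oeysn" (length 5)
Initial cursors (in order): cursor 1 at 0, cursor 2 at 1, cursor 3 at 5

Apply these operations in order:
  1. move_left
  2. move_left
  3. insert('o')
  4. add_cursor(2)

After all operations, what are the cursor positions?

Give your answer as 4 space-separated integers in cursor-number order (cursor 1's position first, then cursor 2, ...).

Answer: 2 2 6 2

Derivation:
After op 1 (move_left): buffer="oeysn" (len 5), cursors c1@0 c2@0 c3@4, authorship .....
After op 2 (move_left): buffer="oeysn" (len 5), cursors c1@0 c2@0 c3@3, authorship .....
After op 3 (insert('o')): buffer="oooeyosn" (len 8), cursors c1@2 c2@2 c3@6, authorship 12...3..
After op 4 (add_cursor(2)): buffer="oooeyosn" (len 8), cursors c1@2 c2@2 c4@2 c3@6, authorship 12...3..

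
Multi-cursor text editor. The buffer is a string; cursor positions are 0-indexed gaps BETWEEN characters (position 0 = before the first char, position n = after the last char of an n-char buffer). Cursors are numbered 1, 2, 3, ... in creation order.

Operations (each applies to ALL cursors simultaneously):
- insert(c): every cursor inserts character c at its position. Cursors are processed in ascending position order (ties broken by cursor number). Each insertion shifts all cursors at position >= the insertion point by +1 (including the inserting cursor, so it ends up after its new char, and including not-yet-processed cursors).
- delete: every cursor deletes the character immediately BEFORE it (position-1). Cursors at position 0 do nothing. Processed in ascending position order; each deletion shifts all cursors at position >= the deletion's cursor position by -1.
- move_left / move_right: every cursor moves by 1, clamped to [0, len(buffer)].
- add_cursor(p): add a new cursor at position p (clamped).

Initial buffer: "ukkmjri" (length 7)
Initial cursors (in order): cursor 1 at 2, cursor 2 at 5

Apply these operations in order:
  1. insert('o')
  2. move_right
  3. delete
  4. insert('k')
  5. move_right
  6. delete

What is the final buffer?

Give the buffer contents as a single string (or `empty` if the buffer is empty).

Answer: ukokjok

Derivation:
After op 1 (insert('o')): buffer="ukokmjori" (len 9), cursors c1@3 c2@7, authorship ..1...2..
After op 2 (move_right): buffer="ukokmjori" (len 9), cursors c1@4 c2@8, authorship ..1...2..
After op 3 (delete): buffer="ukomjoi" (len 7), cursors c1@3 c2@6, authorship ..1..2.
After op 4 (insert('k')): buffer="ukokmjoki" (len 9), cursors c1@4 c2@8, authorship ..11..22.
After op 5 (move_right): buffer="ukokmjoki" (len 9), cursors c1@5 c2@9, authorship ..11..22.
After op 6 (delete): buffer="ukokjok" (len 7), cursors c1@4 c2@7, authorship ..11.22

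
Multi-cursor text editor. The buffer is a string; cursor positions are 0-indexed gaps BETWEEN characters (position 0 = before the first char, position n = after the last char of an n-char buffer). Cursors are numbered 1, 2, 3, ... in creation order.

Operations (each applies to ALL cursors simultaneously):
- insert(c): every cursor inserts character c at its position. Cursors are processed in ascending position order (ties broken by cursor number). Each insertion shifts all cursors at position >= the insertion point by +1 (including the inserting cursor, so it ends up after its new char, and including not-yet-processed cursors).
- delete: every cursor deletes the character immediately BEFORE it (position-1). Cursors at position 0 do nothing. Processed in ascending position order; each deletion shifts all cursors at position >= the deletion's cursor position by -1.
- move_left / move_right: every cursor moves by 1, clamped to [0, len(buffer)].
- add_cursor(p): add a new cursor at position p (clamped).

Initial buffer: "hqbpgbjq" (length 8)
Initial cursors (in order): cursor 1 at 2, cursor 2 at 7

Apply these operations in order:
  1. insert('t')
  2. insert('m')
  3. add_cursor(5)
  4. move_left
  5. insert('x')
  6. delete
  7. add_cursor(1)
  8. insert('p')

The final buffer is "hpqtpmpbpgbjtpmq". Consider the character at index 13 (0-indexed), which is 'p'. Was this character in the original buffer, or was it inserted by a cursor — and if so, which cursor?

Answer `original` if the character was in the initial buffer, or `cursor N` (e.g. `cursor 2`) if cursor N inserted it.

After op 1 (insert('t')): buffer="hqtbpgbjtq" (len 10), cursors c1@3 c2@9, authorship ..1.....2.
After op 2 (insert('m')): buffer="hqtmbpgbjtmq" (len 12), cursors c1@4 c2@11, authorship ..11.....22.
After op 3 (add_cursor(5)): buffer="hqtmbpgbjtmq" (len 12), cursors c1@4 c3@5 c2@11, authorship ..11.....22.
After op 4 (move_left): buffer="hqtmbpgbjtmq" (len 12), cursors c1@3 c3@4 c2@10, authorship ..11.....22.
After op 5 (insert('x')): buffer="hqtxmxbpgbjtxmq" (len 15), cursors c1@4 c3@6 c2@13, authorship ..1113.....222.
After op 6 (delete): buffer="hqtmbpgbjtmq" (len 12), cursors c1@3 c3@4 c2@10, authorship ..11.....22.
After op 7 (add_cursor(1)): buffer="hqtmbpgbjtmq" (len 12), cursors c4@1 c1@3 c3@4 c2@10, authorship ..11.....22.
After op 8 (insert('p')): buffer="hpqtpmpbpgbjtpmq" (len 16), cursors c4@2 c1@5 c3@7 c2@14, authorship .4.1113.....222.
Authorship (.=original, N=cursor N): . 4 . 1 1 1 3 . . . . . 2 2 2 .
Index 13: author = 2

Answer: cursor 2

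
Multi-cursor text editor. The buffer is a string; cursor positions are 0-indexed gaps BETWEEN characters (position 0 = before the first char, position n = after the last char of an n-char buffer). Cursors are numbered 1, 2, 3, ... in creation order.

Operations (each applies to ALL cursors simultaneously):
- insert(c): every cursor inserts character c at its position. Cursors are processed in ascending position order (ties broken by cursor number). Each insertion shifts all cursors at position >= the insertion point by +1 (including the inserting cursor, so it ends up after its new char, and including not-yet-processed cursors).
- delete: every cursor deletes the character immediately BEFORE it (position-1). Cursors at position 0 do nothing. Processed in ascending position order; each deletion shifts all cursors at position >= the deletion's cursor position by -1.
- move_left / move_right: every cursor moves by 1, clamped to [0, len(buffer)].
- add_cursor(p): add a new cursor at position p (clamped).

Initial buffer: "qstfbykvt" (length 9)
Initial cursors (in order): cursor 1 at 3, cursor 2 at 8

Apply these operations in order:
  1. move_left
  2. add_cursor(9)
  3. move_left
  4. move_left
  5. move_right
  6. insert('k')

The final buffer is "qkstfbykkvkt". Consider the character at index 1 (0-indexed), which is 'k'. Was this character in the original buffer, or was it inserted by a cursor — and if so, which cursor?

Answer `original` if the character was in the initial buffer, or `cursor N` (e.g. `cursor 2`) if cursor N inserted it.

Answer: cursor 1

Derivation:
After op 1 (move_left): buffer="qstfbykvt" (len 9), cursors c1@2 c2@7, authorship .........
After op 2 (add_cursor(9)): buffer="qstfbykvt" (len 9), cursors c1@2 c2@7 c3@9, authorship .........
After op 3 (move_left): buffer="qstfbykvt" (len 9), cursors c1@1 c2@6 c3@8, authorship .........
After op 4 (move_left): buffer="qstfbykvt" (len 9), cursors c1@0 c2@5 c3@7, authorship .........
After op 5 (move_right): buffer="qstfbykvt" (len 9), cursors c1@1 c2@6 c3@8, authorship .........
After op 6 (insert('k')): buffer="qkstfbykkvkt" (len 12), cursors c1@2 c2@8 c3@11, authorship .1.....2..3.
Authorship (.=original, N=cursor N): . 1 . . . . . 2 . . 3 .
Index 1: author = 1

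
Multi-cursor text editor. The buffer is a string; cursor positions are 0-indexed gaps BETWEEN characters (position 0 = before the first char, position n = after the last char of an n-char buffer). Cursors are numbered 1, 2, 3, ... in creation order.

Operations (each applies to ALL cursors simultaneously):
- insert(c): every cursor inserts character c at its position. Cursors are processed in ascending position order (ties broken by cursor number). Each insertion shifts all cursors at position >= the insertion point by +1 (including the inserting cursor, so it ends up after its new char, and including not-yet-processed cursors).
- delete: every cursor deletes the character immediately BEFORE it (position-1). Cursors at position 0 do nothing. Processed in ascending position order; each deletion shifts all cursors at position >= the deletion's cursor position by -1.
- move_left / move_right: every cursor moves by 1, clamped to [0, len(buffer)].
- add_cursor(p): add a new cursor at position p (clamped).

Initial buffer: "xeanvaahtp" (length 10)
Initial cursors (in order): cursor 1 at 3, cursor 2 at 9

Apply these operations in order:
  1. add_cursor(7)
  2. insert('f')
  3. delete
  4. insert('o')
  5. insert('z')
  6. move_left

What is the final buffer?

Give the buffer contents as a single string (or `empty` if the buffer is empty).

After op 1 (add_cursor(7)): buffer="xeanvaahtp" (len 10), cursors c1@3 c3@7 c2@9, authorship ..........
After op 2 (insert('f')): buffer="xeafnvaafhtfp" (len 13), cursors c1@4 c3@9 c2@12, authorship ...1....3..2.
After op 3 (delete): buffer="xeanvaahtp" (len 10), cursors c1@3 c3@7 c2@9, authorship ..........
After op 4 (insert('o')): buffer="xeaonvaaohtop" (len 13), cursors c1@4 c3@9 c2@12, authorship ...1....3..2.
After op 5 (insert('z')): buffer="xeaoznvaaozhtozp" (len 16), cursors c1@5 c3@11 c2@15, authorship ...11....33..22.
After op 6 (move_left): buffer="xeaoznvaaozhtozp" (len 16), cursors c1@4 c3@10 c2@14, authorship ...11....33..22.

Answer: xeaoznvaaozhtozp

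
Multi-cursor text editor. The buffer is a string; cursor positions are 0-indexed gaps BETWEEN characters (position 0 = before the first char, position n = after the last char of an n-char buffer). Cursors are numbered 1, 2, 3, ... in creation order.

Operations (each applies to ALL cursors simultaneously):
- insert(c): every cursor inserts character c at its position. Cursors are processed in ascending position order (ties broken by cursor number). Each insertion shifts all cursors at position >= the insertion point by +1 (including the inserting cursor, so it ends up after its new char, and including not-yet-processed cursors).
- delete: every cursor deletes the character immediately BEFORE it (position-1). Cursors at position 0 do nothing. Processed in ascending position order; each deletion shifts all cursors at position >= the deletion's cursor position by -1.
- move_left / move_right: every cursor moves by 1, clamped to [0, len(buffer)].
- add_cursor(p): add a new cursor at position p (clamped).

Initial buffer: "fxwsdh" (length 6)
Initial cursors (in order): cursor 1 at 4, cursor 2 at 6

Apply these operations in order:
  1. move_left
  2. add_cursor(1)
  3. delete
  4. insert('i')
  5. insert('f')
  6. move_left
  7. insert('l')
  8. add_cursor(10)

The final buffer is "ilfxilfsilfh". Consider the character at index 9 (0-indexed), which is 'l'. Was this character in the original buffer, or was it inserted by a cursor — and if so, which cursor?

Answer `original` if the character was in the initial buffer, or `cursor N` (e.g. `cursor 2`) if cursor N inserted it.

After op 1 (move_left): buffer="fxwsdh" (len 6), cursors c1@3 c2@5, authorship ......
After op 2 (add_cursor(1)): buffer="fxwsdh" (len 6), cursors c3@1 c1@3 c2@5, authorship ......
After op 3 (delete): buffer="xsh" (len 3), cursors c3@0 c1@1 c2@2, authorship ...
After op 4 (insert('i')): buffer="ixisih" (len 6), cursors c3@1 c1@3 c2@5, authorship 3.1.2.
After op 5 (insert('f')): buffer="ifxifsifh" (len 9), cursors c3@2 c1@5 c2@8, authorship 33.11.22.
After op 6 (move_left): buffer="ifxifsifh" (len 9), cursors c3@1 c1@4 c2@7, authorship 33.11.22.
After op 7 (insert('l')): buffer="ilfxilfsilfh" (len 12), cursors c3@2 c1@6 c2@10, authorship 333.111.222.
After op 8 (add_cursor(10)): buffer="ilfxilfsilfh" (len 12), cursors c3@2 c1@6 c2@10 c4@10, authorship 333.111.222.
Authorship (.=original, N=cursor N): 3 3 3 . 1 1 1 . 2 2 2 .
Index 9: author = 2

Answer: cursor 2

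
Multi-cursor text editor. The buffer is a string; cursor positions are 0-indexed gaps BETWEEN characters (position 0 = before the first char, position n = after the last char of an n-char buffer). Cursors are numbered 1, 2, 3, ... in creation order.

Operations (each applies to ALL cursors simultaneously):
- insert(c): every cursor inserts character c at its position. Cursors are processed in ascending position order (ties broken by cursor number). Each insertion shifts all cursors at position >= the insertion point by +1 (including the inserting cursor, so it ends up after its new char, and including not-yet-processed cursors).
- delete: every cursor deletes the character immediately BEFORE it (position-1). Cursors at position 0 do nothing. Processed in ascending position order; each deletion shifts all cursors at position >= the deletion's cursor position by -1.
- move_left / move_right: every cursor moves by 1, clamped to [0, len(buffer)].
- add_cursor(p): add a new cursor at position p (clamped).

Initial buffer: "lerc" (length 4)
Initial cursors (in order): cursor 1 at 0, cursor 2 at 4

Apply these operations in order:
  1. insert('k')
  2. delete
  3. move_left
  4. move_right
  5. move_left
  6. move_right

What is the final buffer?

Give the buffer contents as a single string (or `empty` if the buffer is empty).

After op 1 (insert('k')): buffer="klerck" (len 6), cursors c1@1 c2@6, authorship 1....2
After op 2 (delete): buffer="lerc" (len 4), cursors c1@0 c2@4, authorship ....
After op 3 (move_left): buffer="lerc" (len 4), cursors c1@0 c2@3, authorship ....
After op 4 (move_right): buffer="lerc" (len 4), cursors c1@1 c2@4, authorship ....
After op 5 (move_left): buffer="lerc" (len 4), cursors c1@0 c2@3, authorship ....
After op 6 (move_right): buffer="lerc" (len 4), cursors c1@1 c2@4, authorship ....

Answer: lerc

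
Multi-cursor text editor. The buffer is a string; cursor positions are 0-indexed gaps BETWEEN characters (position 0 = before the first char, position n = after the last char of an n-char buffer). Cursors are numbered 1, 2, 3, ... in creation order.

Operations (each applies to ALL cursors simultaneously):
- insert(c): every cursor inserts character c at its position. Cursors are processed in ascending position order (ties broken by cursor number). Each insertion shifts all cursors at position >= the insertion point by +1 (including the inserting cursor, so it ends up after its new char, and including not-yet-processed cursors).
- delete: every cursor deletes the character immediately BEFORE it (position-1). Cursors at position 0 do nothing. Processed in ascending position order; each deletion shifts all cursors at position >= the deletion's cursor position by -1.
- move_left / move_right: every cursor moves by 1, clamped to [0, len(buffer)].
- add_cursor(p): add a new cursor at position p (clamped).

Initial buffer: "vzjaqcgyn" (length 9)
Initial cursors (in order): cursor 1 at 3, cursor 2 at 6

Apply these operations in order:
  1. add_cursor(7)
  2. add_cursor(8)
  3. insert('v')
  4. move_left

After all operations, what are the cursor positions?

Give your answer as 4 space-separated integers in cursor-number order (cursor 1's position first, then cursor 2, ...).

After op 1 (add_cursor(7)): buffer="vzjaqcgyn" (len 9), cursors c1@3 c2@6 c3@7, authorship .........
After op 2 (add_cursor(8)): buffer="vzjaqcgyn" (len 9), cursors c1@3 c2@6 c3@7 c4@8, authorship .........
After op 3 (insert('v')): buffer="vzjvaqcvgvyvn" (len 13), cursors c1@4 c2@8 c3@10 c4@12, authorship ...1...2.3.4.
After op 4 (move_left): buffer="vzjvaqcvgvyvn" (len 13), cursors c1@3 c2@7 c3@9 c4@11, authorship ...1...2.3.4.

Answer: 3 7 9 11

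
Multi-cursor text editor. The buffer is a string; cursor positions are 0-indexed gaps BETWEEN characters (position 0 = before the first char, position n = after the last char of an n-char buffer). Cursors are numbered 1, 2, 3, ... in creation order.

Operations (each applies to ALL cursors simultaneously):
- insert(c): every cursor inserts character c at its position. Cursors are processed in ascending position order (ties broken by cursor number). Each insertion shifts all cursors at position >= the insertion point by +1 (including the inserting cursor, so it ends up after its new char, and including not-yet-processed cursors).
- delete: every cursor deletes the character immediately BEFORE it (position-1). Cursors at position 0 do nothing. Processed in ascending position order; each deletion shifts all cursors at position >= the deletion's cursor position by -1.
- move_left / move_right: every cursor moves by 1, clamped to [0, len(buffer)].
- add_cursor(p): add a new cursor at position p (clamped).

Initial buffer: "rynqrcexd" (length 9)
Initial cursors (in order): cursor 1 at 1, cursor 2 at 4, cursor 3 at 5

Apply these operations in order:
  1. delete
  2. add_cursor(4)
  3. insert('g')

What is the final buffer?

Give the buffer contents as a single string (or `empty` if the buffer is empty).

Answer: gynggcegxd

Derivation:
After op 1 (delete): buffer="yncexd" (len 6), cursors c1@0 c2@2 c3@2, authorship ......
After op 2 (add_cursor(4)): buffer="yncexd" (len 6), cursors c1@0 c2@2 c3@2 c4@4, authorship ......
After op 3 (insert('g')): buffer="gynggcegxd" (len 10), cursors c1@1 c2@5 c3@5 c4@8, authorship 1..23..4..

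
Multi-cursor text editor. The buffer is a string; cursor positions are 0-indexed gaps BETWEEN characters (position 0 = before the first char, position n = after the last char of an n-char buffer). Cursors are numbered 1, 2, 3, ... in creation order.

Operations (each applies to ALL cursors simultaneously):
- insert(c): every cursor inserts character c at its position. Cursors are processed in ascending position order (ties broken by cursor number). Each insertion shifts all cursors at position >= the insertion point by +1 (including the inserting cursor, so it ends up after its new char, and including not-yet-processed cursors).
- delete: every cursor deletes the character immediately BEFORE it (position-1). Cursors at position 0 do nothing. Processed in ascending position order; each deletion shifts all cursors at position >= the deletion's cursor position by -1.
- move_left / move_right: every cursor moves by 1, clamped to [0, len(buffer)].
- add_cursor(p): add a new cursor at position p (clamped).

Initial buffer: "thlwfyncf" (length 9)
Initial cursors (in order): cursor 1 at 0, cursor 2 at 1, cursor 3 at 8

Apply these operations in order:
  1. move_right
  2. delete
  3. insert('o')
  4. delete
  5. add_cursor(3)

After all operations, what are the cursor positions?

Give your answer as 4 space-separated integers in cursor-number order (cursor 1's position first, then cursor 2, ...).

Answer: 0 0 6 3

Derivation:
After op 1 (move_right): buffer="thlwfyncf" (len 9), cursors c1@1 c2@2 c3@9, authorship .........
After op 2 (delete): buffer="lwfync" (len 6), cursors c1@0 c2@0 c3@6, authorship ......
After op 3 (insert('o')): buffer="oolwfynco" (len 9), cursors c1@2 c2@2 c3@9, authorship 12......3
After op 4 (delete): buffer="lwfync" (len 6), cursors c1@0 c2@0 c3@6, authorship ......
After op 5 (add_cursor(3)): buffer="lwfync" (len 6), cursors c1@0 c2@0 c4@3 c3@6, authorship ......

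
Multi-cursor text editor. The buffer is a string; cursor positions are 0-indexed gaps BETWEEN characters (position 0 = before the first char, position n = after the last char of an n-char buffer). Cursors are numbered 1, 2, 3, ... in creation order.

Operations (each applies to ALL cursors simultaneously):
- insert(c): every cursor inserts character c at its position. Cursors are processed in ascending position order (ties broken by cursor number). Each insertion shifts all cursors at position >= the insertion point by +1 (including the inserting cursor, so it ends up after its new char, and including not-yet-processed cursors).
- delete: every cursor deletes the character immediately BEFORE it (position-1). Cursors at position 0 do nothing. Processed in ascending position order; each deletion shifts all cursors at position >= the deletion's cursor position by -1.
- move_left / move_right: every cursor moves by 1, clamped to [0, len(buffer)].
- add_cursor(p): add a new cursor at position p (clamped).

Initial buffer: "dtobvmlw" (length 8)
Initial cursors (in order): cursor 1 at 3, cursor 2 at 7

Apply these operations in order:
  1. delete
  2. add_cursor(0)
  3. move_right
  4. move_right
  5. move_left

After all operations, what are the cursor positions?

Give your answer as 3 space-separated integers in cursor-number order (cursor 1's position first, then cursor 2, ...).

Answer: 3 5 1

Derivation:
After op 1 (delete): buffer="dtbvmw" (len 6), cursors c1@2 c2@5, authorship ......
After op 2 (add_cursor(0)): buffer="dtbvmw" (len 6), cursors c3@0 c1@2 c2@5, authorship ......
After op 3 (move_right): buffer="dtbvmw" (len 6), cursors c3@1 c1@3 c2@6, authorship ......
After op 4 (move_right): buffer="dtbvmw" (len 6), cursors c3@2 c1@4 c2@6, authorship ......
After op 5 (move_left): buffer="dtbvmw" (len 6), cursors c3@1 c1@3 c2@5, authorship ......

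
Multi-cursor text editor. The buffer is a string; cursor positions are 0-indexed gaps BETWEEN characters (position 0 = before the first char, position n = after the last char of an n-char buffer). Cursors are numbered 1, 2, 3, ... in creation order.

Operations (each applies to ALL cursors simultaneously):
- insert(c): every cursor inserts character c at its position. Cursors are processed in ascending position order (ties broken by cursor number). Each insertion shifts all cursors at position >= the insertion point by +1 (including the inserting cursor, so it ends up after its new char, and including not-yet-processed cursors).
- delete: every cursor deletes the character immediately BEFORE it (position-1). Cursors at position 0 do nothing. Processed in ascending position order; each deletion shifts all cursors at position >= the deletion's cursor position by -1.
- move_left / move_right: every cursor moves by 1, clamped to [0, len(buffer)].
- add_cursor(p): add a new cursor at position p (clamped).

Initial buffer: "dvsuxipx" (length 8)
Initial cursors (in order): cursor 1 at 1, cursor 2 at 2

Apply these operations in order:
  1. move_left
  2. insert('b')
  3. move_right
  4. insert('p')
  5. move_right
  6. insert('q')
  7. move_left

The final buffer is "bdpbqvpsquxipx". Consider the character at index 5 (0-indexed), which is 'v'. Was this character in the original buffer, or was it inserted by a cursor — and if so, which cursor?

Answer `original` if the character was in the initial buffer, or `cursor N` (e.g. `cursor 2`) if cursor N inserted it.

After op 1 (move_left): buffer="dvsuxipx" (len 8), cursors c1@0 c2@1, authorship ........
After op 2 (insert('b')): buffer="bdbvsuxipx" (len 10), cursors c1@1 c2@3, authorship 1.2.......
After op 3 (move_right): buffer="bdbvsuxipx" (len 10), cursors c1@2 c2@4, authorship 1.2.......
After op 4 (insert('p')): buffer="bdpbvpsuxipx" (len 12), cursors c1@3 c2@6, authorship 1.12.2......
After op 5 (move_right): buffer="bdpbvpsuxipx" (len 12), cursors c1@4 c2@7, authorship 1.12.2......
After op 6 (insert('q')): buffer="bdpbqvpsquxipx" (len 14), cursors c1@5 c2@9, authorship 1.121.2.2.....
After op 7 (move_left): buffer="bdpbqvpsquxipx" (len 14), cursors c1@4 c2@8, authorship 1.121.2.2.....
Authorship (.=original, N=cursor N): 1 . 1 2 1 . 2 . 2 . . . . .
Index 5: author = original

Answer: original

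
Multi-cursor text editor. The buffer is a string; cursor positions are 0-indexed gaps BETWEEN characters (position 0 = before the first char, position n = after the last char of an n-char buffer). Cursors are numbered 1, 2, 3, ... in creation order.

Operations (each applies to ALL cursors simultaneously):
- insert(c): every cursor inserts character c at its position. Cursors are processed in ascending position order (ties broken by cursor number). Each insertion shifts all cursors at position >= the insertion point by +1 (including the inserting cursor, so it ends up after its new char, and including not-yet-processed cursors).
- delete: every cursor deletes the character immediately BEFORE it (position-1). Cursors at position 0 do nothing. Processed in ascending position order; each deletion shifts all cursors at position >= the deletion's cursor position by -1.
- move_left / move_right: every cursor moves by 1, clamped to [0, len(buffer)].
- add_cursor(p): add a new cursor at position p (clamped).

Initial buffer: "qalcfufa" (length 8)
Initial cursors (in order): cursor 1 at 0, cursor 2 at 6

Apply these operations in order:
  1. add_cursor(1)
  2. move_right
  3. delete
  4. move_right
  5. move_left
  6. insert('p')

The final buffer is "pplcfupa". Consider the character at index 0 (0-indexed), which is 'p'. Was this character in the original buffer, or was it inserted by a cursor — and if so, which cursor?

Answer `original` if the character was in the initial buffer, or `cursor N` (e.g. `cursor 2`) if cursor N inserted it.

After op 1 (add_cursor(1)): buffer="qalcfufa" (len 8), cursors c1@0 c3@1 c2@6, authorship ........
After op 2 (move_right): buffer="qalcfufa" (len 8), cursors c1@1 c3@2 c2@7, authorship ........
After op 3 (delete): buffer="lcfua" (len 5), cursors c1@0 c3@0 c2@4, authorship .....
After op 4 (move_right): buffer="lcfua" (len 5), cursors c1@1 c3@1 c2@5, authorship .....
After op 5 (move_left): buffer="lcfua" (len 5), cursors c1@0 c3@0 c2@4, authorship .....
After op 6 (insert('p')): buffer="pplcfupa" (len 8), cursors c1@2 c3@2 c2@7, authorship 13....2.
Authorship (.=original, N=cursor N): 1 3 . . . . 2 .
Index 0: author = 1

Answer: cursor 1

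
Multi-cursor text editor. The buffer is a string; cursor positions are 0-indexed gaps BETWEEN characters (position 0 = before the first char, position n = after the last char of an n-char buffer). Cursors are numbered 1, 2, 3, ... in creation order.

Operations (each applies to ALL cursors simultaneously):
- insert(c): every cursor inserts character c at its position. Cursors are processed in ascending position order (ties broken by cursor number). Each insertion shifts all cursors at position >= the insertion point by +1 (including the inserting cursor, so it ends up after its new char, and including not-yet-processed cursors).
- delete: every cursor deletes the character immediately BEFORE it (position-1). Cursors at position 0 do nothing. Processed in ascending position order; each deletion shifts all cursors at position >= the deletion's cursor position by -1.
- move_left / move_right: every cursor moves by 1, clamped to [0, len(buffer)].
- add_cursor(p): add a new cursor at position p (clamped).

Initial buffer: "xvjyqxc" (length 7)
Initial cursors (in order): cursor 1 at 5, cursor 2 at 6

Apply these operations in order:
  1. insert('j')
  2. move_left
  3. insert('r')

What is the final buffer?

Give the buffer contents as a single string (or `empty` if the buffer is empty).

Answer: xvjyqrjxrjc

Derivation:
After op 1 (insert('j')): buffer="xvjyqjxjc" (len 9), cursors c1@6 c2@8, authorship .....1.2.
After op 2 (move_left): buffer="xvjyqjxjc" (len 9), cursors c1@5 c2@7, authorship .....1.2.
After op 3 (insert('r')): buffer="xvjyqrjxrjc" (len 11), cursors c1@6 c2@9, authorship .....11.22.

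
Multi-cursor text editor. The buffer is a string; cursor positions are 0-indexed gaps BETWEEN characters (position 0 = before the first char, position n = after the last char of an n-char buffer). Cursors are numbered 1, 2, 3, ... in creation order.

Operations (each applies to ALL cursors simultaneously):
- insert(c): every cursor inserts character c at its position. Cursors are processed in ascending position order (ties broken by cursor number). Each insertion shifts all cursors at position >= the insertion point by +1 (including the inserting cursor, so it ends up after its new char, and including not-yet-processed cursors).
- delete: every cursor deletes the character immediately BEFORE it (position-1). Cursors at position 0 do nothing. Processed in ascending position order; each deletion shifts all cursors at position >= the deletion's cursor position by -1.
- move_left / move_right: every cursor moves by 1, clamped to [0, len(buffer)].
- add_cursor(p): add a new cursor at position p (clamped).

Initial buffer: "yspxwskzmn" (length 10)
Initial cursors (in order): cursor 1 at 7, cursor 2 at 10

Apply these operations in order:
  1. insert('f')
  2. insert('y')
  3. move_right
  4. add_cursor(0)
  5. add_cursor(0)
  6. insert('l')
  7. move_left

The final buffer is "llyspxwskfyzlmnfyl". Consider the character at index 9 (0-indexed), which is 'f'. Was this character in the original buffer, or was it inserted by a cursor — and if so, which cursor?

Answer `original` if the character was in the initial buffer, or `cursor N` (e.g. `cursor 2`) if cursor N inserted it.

Answer: cursor 1

Derivation:
After op 1 (insert('f')): buffer="yspxwskfzmnf" (len 12), cursors c1@8 c2@12, authorship .......1...2
After op 2 (insert('y')): buffer="yspxwskfyzmnfy" (len 14), cursors c1@9 c2@14, authorship .......11...22
After op 3 (move_right): buffer="yspxwskfyzmnfy" (len 14), cursors c1@10 c2@14, authorship .......11...22
After op 4 (add_cursor(0)): buffer="yspxwskfyzmnfy" (len 14), cursors c3@0 c1@10 c2@14, authorship .......11...22
After op 5 (add_cursor(0)): buffer="yspxwskfyzmnfy" (len 14), cursors c3@0 c4@0 c1@10 c2@14, authorship .......11...22
After op 6 (insert('l')): buffer="llyspxwskfyzlmnfyl" (len 18), cursors c3@2 c4@2 c1@13 c2@18, authorship 34.......11.1..222
After op 7 (move_left): buffer="llyspxwskfyzlmnfyl" (len 18), cursors c3@1 c4@1 c1@12 c2@17, authorship 34.......11.1..222
Authorship (.=original, N=cursor N): 3 4 . . . . . . . 1 1 . 1 . . 2 2 2
Index 9: author = 1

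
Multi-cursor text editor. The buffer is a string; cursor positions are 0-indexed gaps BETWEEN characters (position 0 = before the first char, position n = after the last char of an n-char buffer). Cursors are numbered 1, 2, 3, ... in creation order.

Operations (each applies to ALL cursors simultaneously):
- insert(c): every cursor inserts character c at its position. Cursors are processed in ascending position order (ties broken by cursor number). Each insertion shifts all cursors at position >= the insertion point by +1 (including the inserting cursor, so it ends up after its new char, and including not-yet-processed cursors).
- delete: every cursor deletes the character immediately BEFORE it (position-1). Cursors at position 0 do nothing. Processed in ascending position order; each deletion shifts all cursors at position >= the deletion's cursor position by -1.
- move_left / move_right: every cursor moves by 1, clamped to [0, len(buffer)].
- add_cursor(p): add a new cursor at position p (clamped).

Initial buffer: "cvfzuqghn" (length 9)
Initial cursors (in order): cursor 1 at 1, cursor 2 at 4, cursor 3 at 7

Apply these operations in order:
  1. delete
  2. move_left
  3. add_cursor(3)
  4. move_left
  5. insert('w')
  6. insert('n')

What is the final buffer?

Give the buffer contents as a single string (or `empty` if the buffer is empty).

Answer: wwnnvfwwnnuqhn

Derivation:
After op 1 (delete): buffer="vfuqhn" (len 6), cursors c1@0 c2@2 c3@4, authorship ......
After op 2 (move_left): buffer="vfuqhn" (len 6), cursors c1@0 c2@1 c3@3, authorship ......
After op 3 (add_cursor(3)): buffer="vfuqhn" (len 6), cursors c1@0 c2@1 c3@3 c4@3, authorship ......
After op 4 (move_left): buffer="vfuqhn" (len 6), cursors c1@0 c2@0 c3@2 c4@2, authorship ......
After op 5 (insert('w')): buffer="wwvfwwuqhn" (len 10), cursors c1@2 c2@2 c3@6 c4@6, authorship 12..34....
After op 6 (insert('n')): buffer="wwnnvfwwnnuqhn" (len 14), cursors c1@4 c2@4 c3@10 c4@10, authorship 1212..3434....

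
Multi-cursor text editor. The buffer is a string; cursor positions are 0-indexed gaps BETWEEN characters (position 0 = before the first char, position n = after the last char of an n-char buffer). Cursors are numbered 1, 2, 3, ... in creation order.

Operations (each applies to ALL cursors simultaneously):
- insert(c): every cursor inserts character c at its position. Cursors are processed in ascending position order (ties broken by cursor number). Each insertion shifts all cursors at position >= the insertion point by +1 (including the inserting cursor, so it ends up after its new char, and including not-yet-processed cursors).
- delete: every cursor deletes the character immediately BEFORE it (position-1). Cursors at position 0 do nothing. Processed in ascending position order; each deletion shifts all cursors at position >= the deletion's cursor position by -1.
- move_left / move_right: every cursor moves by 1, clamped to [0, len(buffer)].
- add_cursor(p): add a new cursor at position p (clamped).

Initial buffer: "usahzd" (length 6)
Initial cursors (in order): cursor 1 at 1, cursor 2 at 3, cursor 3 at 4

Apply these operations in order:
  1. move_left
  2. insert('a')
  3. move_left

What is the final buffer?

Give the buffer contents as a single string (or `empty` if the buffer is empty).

After op 1 (move_left): buffer="usahzd" (len 6), cursors c1@0 c2@2 c3@3, authorship ......
After op 2 (insert('a')): buffer="ausaaahzd" (len 9), cursors c1@1 c2@4 c3@6, authorship 1..2.3...
After op 3 (move_left): buffer="ausaaahzd" (len 9), cursors c1@0 c2@3 c3@5, authorship 1..2.3...

Answer: ausaaahzd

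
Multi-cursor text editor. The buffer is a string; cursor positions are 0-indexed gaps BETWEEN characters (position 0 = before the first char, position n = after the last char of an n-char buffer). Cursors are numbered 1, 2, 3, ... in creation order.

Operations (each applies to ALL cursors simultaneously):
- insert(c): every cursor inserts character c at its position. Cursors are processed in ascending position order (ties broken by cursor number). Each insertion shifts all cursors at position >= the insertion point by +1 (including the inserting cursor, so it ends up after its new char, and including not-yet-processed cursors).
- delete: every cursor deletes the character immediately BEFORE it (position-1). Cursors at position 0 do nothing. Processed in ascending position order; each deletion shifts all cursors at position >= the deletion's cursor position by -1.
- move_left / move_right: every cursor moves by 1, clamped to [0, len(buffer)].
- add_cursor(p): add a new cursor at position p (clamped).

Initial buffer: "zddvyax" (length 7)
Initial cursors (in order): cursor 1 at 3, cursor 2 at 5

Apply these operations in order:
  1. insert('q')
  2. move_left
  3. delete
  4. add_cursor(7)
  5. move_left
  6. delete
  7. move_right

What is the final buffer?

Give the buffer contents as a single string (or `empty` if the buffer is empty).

Answer: dvqx

Derivation:
After op 1 (insert('q')): buffer="zddqvyqax" (len 9), cursors c1@4 c2@7, authorship ...1..2..
After op 2 (move_left): buffer="zddqvyqax" (len 9), cursors c1@3 c2@6, authorship ...1..2..
After op 3 (delete): buffer="zdqvqax" (len 7), cursors c1@2 c2@4, authorship ..1.2..
After op 4 (add_cursor(7)): buffer="zdqvqax" (len 7), cursors c1@2 c2@4 c3@7, authorship ..1.2..
After op 5 (move_left): buffer="zdqvqax" (len 7), cursors c1@1 c2@3 c3@6, authorship ..1.2..
After op 6 (delete): buffer="dvqx" (len 4), cursors c1@0 c2@1 c3@3, authorship ..2.
After op 7 (move_right): buffer="dvqx" (len 4), cursors c1@1 c2@2 c3@4, authorship ..2.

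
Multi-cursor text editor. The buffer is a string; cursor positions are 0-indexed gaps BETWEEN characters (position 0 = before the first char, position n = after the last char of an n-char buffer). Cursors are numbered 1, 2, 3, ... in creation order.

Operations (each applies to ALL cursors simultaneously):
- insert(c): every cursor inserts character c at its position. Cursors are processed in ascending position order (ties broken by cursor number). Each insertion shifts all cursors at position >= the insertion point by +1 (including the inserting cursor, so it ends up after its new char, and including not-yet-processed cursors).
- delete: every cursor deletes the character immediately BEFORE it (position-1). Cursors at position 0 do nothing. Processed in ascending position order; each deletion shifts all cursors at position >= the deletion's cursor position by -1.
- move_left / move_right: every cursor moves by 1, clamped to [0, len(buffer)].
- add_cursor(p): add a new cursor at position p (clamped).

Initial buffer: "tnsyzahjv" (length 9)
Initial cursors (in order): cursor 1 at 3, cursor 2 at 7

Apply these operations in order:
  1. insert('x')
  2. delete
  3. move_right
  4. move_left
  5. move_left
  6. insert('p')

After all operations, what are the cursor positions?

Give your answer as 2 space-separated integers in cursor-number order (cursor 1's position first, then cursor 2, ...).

Answer: 3 8

Derivation:
After op 1 (insert('x')): buffer="tnsxyzahxjv" (len 11), cursors c1@4 c2@9, authorship ...1....2..
After op 2 (delete): buffer="tnsyzahjv" (len 9), cursors c1@3 c2@7, authorship .........
After op 3 (move_right): buffer="tnsyzahjv" (len 9), cursors c1@4 c2@8, authorship .........
After op 4 (move_left): buffer="tnsyzahjv" (len 9), cursors c1@3 c2@7, authorship .........
After op 5 (move_left): buffer="tnsyzahjv" (len 9), cursors c1@2 c2@6, authorship .........
After op 6 (insert('p')): buffer="tnpsyzaphjv" (len 11), cursors c1@3 c2@8, authorship ..1....2...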